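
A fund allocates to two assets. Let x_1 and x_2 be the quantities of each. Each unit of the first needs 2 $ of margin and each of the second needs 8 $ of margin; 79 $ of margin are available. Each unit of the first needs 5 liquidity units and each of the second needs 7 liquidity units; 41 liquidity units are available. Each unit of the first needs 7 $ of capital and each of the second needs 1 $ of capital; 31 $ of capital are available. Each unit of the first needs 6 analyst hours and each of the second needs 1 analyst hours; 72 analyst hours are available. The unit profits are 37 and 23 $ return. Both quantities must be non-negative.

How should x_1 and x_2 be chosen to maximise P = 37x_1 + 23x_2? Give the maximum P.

Feasible corners and P = 37x_1 + 23x_2:
  (0, 0) → P = 0
  (0, 41/7) → P = 943/7
  (31/7, 0) → P = 1147/7
  (4, 3) → P = 217

At the optimal vertex, 5x_1 + 7x_2 = 41 and 7x_1 + x_2 = 31.
Solving simultaneously gives x_1 = 4, x_2 = 3.

x_1 = 4, x_2 = 3, maximum P = 217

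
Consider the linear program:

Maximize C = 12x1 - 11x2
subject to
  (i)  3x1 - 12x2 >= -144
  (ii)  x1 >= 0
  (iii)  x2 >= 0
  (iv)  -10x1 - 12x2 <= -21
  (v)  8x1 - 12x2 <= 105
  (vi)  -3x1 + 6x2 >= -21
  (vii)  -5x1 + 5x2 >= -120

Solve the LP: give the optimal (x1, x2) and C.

Extreme points and C = 12x1 - 11x2:
  (0, 12) → C = -132
  (48, 24) → C = 312
  (0, 7/4) → C = -77/4
  (21/10, 0) → C = 126/5
  (7, 0) → C = 84
  (63/2, 49/4) → C = 973/4
  (183/4, 87/4) → C = 1239/4

x1 = 48, x2 = 24, maximum C = 312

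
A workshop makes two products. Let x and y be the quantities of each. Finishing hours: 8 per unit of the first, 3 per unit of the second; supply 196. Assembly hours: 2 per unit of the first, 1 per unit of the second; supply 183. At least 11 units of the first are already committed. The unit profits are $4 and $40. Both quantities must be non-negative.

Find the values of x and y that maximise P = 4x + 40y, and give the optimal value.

Extreme points and P = 4x + 40y:
  (49/2, 0) → P = 98
  (11, 0) → P = 44
  (11, 36) → P = 1484

The optimum lies where 8x + 3y = 196 and x = 11.
Solving simultaneously gives x = 11, y = 36.

x = 11, y = 36, maximum P = 1484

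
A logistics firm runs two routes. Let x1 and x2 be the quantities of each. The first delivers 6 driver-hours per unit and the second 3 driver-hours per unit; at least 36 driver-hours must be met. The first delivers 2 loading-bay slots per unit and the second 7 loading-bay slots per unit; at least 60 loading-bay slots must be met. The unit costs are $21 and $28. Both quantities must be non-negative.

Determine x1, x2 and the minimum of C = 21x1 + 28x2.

Vertices and C = 21x1 + 28x2:
  (0, 12) → C = 336
  (30, 0) → C = 630
  (2, 8) → C = 266
The feasible region is unbounded (it extends along (0, 1), (1, 0)), but C strictly increases along every unbounded feasible direction, so there is no improving ray and the minimum is attained at a vertex.

The binding constraints are 6x1 + 3x2 = 36 and 2x1 + 7x2 = 60.
Solving simultaneously gives x1 = 2, x2 = 8.

x1 = 2, x2 = 8, minimum C = 266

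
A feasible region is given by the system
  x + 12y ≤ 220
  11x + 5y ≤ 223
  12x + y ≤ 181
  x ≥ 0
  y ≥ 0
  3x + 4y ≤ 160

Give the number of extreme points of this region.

5

Of the 15 pairwise boundary intersections, those satisfying every inequality are:
  (1576/127, 2197/127)
  (0, 55/3)
  (682/49, 685/49)
  (181/12, 0)
  (0, 0)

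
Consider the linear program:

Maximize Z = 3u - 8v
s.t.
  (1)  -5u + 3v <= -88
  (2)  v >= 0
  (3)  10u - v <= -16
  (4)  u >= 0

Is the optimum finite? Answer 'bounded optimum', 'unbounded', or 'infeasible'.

The boundaries -5u + 3v = -88 and v = 0 meet at (88/5, 0), but that point violates 10u - v ≤ -16. Every candidate vertex is excluded by some other constraint, so the feasible region is empty.

infeasible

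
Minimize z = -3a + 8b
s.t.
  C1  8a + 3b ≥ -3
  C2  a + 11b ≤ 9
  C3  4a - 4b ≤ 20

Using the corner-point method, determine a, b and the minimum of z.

a = 12/11, b = -43/11, minimum z = -380/11

Vertices and z = -3a + 8b:
  (-12/17, 15/17) → z = 156/17
  (12/11, -43/11) → z = -380/11
  (16/3, 1/3) → z = -40/3

The optimum lies where 8a + 3b = -3 and 4a - 4b = 20.
Solving simultaneously gives a = 12/11, b = -43/11.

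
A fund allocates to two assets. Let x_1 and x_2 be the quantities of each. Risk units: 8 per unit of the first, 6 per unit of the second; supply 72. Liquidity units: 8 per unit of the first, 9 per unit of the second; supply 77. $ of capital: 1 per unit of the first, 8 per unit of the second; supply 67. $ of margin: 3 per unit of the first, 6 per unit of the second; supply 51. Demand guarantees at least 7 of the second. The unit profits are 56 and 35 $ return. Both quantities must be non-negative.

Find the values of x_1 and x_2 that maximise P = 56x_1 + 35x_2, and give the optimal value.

x_1 = 7/4, x_2 = 7, maximum P = 343

Feasible corners and P = 56x_1 + 35x_2:
  (0, 67/8) → P = 2345/8
  (0, 7) → P = 245
  (13/55, 459/55) → P = 16793/55
  (7/4, 7) → P = 343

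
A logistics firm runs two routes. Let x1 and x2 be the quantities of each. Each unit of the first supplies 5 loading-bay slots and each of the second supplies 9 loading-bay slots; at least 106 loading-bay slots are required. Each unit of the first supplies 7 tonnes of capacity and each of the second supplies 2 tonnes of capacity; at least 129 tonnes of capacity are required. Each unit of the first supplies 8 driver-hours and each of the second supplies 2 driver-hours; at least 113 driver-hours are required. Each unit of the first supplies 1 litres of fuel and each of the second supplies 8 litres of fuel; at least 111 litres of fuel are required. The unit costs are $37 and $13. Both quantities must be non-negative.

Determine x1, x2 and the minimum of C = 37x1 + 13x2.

Corner points and C = 37x1 + 13x2:
  (0, 129/2) → C = 1677/2
  (111, 0) → C = 4107
  (15, 12) → C = 711
The feasible region is unbounded (it extends along (0, 1), (1, 0)), but C strictly increases along every unbounded feasible direction, so there is no improving ray and the minimum is attained at a vertex.

The binding constraints are 7x1 + 2x2 = 129 and x1 + 8x2 = 111.
Solving simultaneously gives x1 = 15, x2 = 12.

x1 = 15, x2 = 12, minimum C = 711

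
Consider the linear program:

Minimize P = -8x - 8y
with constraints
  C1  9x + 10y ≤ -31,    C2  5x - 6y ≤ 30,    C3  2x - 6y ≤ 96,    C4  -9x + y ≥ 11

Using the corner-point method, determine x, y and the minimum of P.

The feasible region is unbounded (it extends along (-3, -1), (-10, 9)), but P strictly increases along every unbounded feasible direction, so there is no improving ray and the minimum is attained at a vertex.

x = -47/33, y = -20/11, minimum P = 856/33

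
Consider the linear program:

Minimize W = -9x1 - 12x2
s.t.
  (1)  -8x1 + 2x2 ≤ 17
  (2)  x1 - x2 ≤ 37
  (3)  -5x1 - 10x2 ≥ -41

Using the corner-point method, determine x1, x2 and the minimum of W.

x1 = 137/5, x2 = -48/5, minimum W = -657/5

Extreme points and W = -9x1 - 12x2:
  (-91/6, -313/6) → W = 1525/2
  (-44/45, 413/90) → W = -694/15
  (137/5, -48/5) → W = -657/5

The optimum lies where x1 - x2 = 37 and -5x1 - 10x2 = -41.
Solving simultaneously gives x1 = 137/5, x2 = -48/5.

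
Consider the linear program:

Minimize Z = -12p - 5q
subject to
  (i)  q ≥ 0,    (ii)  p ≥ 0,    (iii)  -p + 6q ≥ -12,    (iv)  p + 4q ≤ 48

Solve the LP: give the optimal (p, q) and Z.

p = 168/5, q = 18/5, minimum Z = -2106/5

The binding constraints are -p + 6q = -12 and p + 4q = 48.
Solving simultaneously gives p = 168/5, q = 18/5.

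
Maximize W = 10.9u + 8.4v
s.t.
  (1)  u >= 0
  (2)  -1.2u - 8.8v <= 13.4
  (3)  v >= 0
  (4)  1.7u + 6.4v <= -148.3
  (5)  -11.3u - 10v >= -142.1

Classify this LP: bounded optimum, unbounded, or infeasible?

infeasible

The boundaries u = 0 and v = 0 meet at (0, 0), but that point violates 1.7u + 6.4v ≤ -148.3. Every candidate vertex is excluded by some other constraint, so the feasible region is empty.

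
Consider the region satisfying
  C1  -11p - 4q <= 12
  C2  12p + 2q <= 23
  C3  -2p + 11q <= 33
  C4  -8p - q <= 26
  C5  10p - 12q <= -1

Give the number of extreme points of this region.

4

Pairwise boundary intersections that survive every other constraint:
  (-88/43, 113/43)
  (-37/43, -109/172)
  (11/8, 13/4)
  (137/82, 121/82)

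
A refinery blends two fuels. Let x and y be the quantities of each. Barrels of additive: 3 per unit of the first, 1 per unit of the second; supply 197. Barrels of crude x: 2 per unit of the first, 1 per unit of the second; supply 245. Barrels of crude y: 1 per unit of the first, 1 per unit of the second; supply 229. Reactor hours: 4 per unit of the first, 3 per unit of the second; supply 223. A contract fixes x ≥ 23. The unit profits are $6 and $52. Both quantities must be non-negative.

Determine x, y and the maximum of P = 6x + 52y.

x = 23, y = 131/3, maximum P = 7226/3

Feasible corners and P = 6x + 52y:
  (223/4, 0) → P = 669/2
  (23, 0) → P = 138
  (23, 131/3) → P = 7226/3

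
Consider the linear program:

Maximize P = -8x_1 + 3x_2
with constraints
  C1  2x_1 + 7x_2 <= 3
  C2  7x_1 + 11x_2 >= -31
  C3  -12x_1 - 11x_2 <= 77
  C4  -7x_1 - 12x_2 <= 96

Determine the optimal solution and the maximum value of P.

x_1 = -286/31, x_2 = 95/31, maximum P = 83

Vertices and P = -8x_1 + 3x_2:
  (-286/31, 95/31) → P = 83
  (-46/5, 167/55) → P = 4549/55
  (684/7, -65) → P = -6837/7
The feasible region is unbounded (it extends along (7, -2), (12, -7)), but P strictly decreases along every unbounded feasible direction, so there is no improving ray and the maximum is attained at a vertex.

The optimum lies where 2x_1 + 7x_2 = 3 and -12x_1 - 11x_2 = 77.
Solving simultaneously gives x_1 = -286/31, x_2 = 95/31.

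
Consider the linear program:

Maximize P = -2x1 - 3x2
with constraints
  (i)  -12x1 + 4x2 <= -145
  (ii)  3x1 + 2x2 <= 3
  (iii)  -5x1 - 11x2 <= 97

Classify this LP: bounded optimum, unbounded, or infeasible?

Vertices and P = -2x1 - 3x2:
  (151/18, -133/12) → P = 593/36
  (1207/152, -1889/152) → P = 3253/152
  (227/23, -306/23) → P = 464/23
The feasible region has finitely many vertices and no improving ray; the maximum is 3253/152 at (1207/152, -1889/152).

bounded optimum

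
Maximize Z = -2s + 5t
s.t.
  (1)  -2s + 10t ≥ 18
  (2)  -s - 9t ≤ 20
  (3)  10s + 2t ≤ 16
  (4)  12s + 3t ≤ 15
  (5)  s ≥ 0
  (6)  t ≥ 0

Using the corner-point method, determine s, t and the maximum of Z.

Feasible corners and Z = -2s + 5t:
  (16/21, 41/21) → Z = 173/21
  (0, 9/5) → Z = 9
  (0, 5) → Z = 25

s = 0, t = 5, maximum Z = 25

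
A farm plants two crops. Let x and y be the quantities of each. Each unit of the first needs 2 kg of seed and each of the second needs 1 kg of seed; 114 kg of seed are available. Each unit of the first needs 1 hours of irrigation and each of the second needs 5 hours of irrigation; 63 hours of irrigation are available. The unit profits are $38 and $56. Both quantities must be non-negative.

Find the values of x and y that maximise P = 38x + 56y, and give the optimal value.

x = 169/3, y = 4/3, maximum P = 6646/3

Vertices and P = 38x + 56y:
  (0, 0) → P = 0
  (0, 63/5) → P = 3528/5
  (57, 0) → P = 2166
  (169/3, 4/3) → P = 6646/3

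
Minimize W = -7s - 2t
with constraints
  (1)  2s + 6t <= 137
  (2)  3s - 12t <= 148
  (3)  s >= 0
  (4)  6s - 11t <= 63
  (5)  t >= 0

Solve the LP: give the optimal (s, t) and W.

Corner points and W = -7s - 2t:
  (0, 137/6) → W = -137/3
  (65/2, 12) → W = -503/2
  (0, 0) → W = 0
  (21/2, 0) → W = -147/2

s = 65/2, t = 12, minimum W = -503/2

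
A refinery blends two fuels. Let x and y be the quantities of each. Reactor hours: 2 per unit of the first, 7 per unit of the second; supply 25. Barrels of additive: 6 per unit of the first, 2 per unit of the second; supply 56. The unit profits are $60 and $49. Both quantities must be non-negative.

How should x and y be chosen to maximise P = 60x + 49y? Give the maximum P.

x = 9, y = 1, maximum P = 589

Extreme points and P = 60x + 49y:
  (0, 0) → P = 0
  (0, 25/7) → P = 175
  (28/3, 0) → P = 560
  (9, 1) → P = 589

At the optimal vertex, 2x + 7y = 25 and 6x + 2y = 56.
Solving simultaneously gives x = 9, y = 1.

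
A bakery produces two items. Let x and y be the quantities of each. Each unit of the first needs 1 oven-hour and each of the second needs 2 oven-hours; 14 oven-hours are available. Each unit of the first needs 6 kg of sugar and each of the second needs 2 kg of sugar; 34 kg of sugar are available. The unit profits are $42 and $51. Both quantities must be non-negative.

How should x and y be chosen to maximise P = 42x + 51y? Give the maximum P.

Feasible corners and P = 42x + 51y:
  (0, 0) → P = 0
  (0, 7) → P = 357
  (17/3, 0) → P = 238
  (4, 5) → P = 423

The optimum lies where x + 2y = 14 and 6x + 2y = 34.
Solving simultaneously gives x = 4, y = 5.

x = 4, y = 5, maximum P = 423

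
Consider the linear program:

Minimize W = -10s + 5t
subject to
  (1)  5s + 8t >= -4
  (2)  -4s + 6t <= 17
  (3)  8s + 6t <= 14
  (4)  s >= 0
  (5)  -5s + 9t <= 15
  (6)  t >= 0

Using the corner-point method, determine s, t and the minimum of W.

s = 7/4, t = 0, minimum W = -35/2

Corner points and W = -10s + 5t:
  (6/17, 95/51) → W = 295/51
  (7/4, 0) → W = -35/2
  (0, 5/3) → W = 25/3
  (0, 0) → W = 0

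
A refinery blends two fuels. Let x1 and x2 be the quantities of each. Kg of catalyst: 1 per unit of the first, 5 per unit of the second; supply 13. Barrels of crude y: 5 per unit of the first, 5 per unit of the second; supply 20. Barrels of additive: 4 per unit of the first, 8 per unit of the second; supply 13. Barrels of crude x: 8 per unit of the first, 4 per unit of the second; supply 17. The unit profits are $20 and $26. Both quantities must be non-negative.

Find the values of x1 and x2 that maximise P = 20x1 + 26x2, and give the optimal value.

Feasible corners and P = 20x1 + 26x2:
  (0, 0) → P = 0
  (0, 13/8) → P = 169/4
  (17/8, 0) → P = 85/2
  (7/4, 3/4) → P = 109/2

x1 = 7/4, x2 = 3/4, maximum P = 109/2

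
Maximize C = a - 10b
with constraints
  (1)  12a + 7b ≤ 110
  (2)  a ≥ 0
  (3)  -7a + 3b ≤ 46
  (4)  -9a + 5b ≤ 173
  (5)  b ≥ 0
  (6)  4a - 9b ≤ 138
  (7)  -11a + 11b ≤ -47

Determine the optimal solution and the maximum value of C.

Corner points and C = a - 10b:
  (55/6, 0) → C = 55/6
  (81/11, 34/11) → C = -259/11
  (47/11, 0) → C = 47/11

The binding constraints are 12a + 7b = 110 and b = 0.
Solving simultaneously gives a = 55/6, b = 0.

a = 55/6, b = 0, maximum C = 55/6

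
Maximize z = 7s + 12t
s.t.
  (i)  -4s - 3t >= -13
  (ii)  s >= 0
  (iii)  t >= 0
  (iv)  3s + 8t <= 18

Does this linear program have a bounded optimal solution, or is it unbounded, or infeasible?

bounded optimum

Extreme points and z = 7s + 12t:
  (13/4, 0) → z = 91/4
  (50/23, 33/23) → z = 746/23
  (0, 0) → z = 0
  (0, 9/4) → z = 27
The feasible region has finitely many vertices and no improving ray; the maximum is 746/23 at (50/23, 33/23).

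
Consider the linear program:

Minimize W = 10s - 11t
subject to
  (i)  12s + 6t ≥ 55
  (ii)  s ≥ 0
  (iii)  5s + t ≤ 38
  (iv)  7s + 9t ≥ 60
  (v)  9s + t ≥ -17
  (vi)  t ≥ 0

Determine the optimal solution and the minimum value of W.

s = 0, t = 38, minimum W = -418

Corner points and W = 10s - 11t:
  (0, 55/6) → W = -605/6
  (45/22, 335/66) → W = -2335/66
  (0, 38) → W = -418
  (141/19, 17/19) → W = 1223/19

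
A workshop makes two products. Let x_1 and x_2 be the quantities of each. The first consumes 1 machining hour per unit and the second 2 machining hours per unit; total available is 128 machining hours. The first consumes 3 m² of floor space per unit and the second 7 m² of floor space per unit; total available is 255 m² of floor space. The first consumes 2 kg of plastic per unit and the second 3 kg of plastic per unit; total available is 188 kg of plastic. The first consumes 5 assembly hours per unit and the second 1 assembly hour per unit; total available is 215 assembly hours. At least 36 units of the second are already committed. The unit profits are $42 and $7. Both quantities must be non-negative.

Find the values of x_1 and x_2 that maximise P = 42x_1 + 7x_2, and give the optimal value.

Extreme points and P = 42x_1 + 7x_2:
  (0, 255/7) → P = 255
  (0, 36) → P = 252
  (1, 36) → P = 294

The binding constraints are 3x_1 + 7x_2 = 255 and x_2 = 36.
Solving simultaneously gives x_1 = 1, x_2 = 36.

x_1 = 1, x_2 = 36, maximum P = 294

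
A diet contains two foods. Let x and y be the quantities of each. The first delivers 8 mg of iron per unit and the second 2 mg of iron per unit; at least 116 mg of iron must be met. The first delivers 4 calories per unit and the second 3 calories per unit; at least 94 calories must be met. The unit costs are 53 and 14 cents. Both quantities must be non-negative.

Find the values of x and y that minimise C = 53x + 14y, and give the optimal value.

x = 10, y = 18, minimum C = 782

Vertices and C = 53x + 14y:
  (0, 58) → C = 812
  (47/2, 0) → C = 2491/2
  (10, 18) → C = 782
The feasible region is unbounded (it extends along (0, 1), (1, 0)), but C strictly increases along every unbounded feasible direction, so there is no improving ray and the minimum is attained at a vertex.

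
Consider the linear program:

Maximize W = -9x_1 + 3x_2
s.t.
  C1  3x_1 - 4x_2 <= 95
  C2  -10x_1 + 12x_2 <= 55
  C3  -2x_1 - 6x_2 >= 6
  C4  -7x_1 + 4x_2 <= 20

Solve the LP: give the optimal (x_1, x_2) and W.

x_1 = -115/4, x_2 = -725/16, maximum W = 1965/16

The optimum lies where 3x_1 - 4x_2 = 95 and -7x_1 + 4x_2 = 20.
Solving simultaneously gives x_1 = -115/4, x_2 = -725/16.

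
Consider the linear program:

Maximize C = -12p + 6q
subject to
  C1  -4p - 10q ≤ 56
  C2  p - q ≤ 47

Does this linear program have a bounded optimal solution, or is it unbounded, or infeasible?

unbounded

From the feasible point (207/7, -122/7), moving in the direction (-10, 4) keeps every constraint satisfied while C increases without bound.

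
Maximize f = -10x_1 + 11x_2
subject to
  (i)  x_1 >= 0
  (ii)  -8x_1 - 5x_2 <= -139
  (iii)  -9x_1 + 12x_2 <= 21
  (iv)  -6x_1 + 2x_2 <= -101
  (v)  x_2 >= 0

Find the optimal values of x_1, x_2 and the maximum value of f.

x_1 = 209/9, x_2 = 115/6, maximum f = -385/18

Extreme points and f = -10x_1 + 11x_2:
  (783/46, 13/23) → f = -164
  (139/8, 0) → f = -695/4
  (209/9, 115/6) → f = -385/18
The feasible region is unbounded (it extends along (4, 3), (1, 0)), but f strictly decreases along every unbounded feasible direction, so there is no improving ray and the maximum is attained at a vertex.

The optimum lies where -9x_1 + 12x_2 = 21 and -6x_1 + 2x_2 = -101.
Solving simultaneously gives x_1 = 209/9, x_2 = 115/6.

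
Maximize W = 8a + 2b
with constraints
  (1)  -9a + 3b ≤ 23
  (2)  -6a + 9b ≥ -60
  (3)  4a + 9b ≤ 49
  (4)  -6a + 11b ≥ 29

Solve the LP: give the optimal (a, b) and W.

The optimum lies where 4a + 9b = 49 and -6a + 11b = 29.
Solving simultaneously gives a = 139/49, b = 205/49.

a = 139/49, b = 205/49, maximum W = 1522/49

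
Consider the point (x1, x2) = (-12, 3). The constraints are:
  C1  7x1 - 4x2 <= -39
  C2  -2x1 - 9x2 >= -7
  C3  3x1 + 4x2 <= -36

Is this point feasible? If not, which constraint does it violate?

not feasible — violates C3

Constraint C3: 3x1 + 4x2 = -24, which is not ≤ -36. All other constraints are satisfied.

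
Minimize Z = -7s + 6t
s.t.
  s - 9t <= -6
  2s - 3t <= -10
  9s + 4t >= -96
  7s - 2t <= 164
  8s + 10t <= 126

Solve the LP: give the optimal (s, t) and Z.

Extreme points and Z = -7s + 6t:
  (-24/5, 2/15) → Z = 172/5
  (-888/85, -42/85) → Z = 5964/85
  (139/22, 83/11) → Z = 23/22
  (-732/29, 951/29) → Z = 10830/29

At the optimal vertex, 2s - 3t = -10 and 8s + 10t = 126.
Solving simultaneously gives s = 139/22, t = 83/11.

s = 139/22, t = 83/11, minimum Z = 23/22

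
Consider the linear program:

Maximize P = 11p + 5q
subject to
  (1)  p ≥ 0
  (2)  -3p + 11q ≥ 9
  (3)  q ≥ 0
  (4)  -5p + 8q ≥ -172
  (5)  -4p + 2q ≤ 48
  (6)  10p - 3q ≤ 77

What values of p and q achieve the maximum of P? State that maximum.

p = 149/4, q = 197/2, maximum P = 3609/4

Extreme points and P = 11p + 5q:
  (0, 9/11) → P = 45/11
  (0, 24) → P = 120
  (874/101, 321/101) → P = 11219/101
  (149/4, 197/2) → P = 3609/4

The binding constraints are -4p + 2q = 48 and 10p - 3q = 77.
Solving simultaneously gives p = 149/4, q = 197/2.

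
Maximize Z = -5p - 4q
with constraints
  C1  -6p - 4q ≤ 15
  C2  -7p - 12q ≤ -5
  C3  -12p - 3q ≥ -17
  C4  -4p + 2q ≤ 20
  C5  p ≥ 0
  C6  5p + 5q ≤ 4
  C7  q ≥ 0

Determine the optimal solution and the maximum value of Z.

Extreme points and Z = -5p - 4q:
  (0, 5/12) → Z = -5/3
  (5/7, 0) → Z = -25/7
  (0, 4/5) → Z = -16/5
  (4/5, 0) → Z = -4

The binding constraints are -7p - 12q = -5 and p = 0.
Solving simultaneously gives p = 0, q = 5/12.

p = 0, q = 5/12, maximum Z = -5/3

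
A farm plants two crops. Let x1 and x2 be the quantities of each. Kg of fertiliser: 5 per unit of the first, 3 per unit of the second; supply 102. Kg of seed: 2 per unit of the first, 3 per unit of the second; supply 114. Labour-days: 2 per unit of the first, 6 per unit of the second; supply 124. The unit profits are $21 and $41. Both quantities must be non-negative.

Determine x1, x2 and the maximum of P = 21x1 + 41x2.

Extreme points and P = 21x1 + 41x2:
  (0, 0) → P = 0
  (0, 62/3) → P = 2542/3
  (102/5, 0) → P = 2142/5
  (10, 52/3) → P = 2762/3

The binding constraints are 5x1 + 3x2 = 102 and 2x1 + 6x2 = 124.
Solving simultaneously gives x1 = 10, x2 = 52/3.

x1 = 10, x2 = 52/3, maximum P = 2762/3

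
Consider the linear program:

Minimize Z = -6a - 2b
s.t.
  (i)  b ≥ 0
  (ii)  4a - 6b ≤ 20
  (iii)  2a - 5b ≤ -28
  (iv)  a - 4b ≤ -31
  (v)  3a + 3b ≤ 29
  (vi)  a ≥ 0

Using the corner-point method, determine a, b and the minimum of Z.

a = 23/15, b = 122/15, minimum Z = -382/15

Corner points and Z = -6a - 2b:
  (23/15, 122/15) → Z = -382/15
  (0, 31/4) → Z = -31/2
  (0, 29/3) → Z = -58/3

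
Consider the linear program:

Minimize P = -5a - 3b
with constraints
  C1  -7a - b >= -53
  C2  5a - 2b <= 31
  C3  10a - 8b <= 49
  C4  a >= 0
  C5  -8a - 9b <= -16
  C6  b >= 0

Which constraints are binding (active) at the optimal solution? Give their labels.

Corner points and P = -5a - 3b:
  (43/6, 17/6) → P = -133/3
  (0, 53) → P = -159
  (49/10, 0) → P = -49/2
  (0, 16/9) → P = -16/3
  (2, 0) → P = -10

The minimum is at (0, 53). Substituting into each constraint, equality holds for C1 and C4; the remaining constraints have slack.

C1 and C4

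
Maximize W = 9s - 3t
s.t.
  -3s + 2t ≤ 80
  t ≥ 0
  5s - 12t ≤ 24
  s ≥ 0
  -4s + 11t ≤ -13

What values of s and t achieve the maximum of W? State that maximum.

Corner points and W = 9s - 3t:
  (24/5, 0) → W = 216/5
  (13/4, 0) → W = 117/4
  (108/7, 31/7) → W = 879/7

s = 108/7, t = 31/7, maximum W = 879/7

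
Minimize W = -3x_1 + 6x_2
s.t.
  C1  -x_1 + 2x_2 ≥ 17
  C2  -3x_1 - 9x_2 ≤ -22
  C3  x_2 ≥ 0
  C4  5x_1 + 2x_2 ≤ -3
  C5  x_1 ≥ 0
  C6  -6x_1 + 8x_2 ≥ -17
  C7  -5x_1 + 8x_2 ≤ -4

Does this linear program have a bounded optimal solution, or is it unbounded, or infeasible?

infeasible

The boundaries -6x_1 + 8x_2 = -17 and -5x_1 + 8x_2 = -4 meet at (13, 61/8), but that point violates -x_1 + 2x_2 ≥ 17. Every candidate vertex is excluded by some other constraint, so the feasible region is empty.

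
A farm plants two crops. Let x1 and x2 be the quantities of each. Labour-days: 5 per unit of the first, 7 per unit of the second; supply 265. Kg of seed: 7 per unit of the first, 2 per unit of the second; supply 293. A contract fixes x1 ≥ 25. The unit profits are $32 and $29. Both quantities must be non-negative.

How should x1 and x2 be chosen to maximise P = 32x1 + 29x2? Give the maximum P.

Extreme points and P = 32x1 + 29x2:
  (293/7, 0) → P = 9376/7
  (25, 0) → P = 800
  (39, 10) → P = 1538
  (25, 20) → P = 1380

x1 = 39, x2 = 10, maximum P = 1538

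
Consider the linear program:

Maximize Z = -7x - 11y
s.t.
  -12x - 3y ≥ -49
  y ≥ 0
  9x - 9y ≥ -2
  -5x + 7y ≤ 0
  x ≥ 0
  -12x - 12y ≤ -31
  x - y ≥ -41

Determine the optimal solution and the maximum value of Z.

The binding constraints are y = 0 and -12x - 12y = -31.
Solving simultaneously gives x = 31/12, y = 0.

x = 31/12, y = 0, maximum Z = -217/12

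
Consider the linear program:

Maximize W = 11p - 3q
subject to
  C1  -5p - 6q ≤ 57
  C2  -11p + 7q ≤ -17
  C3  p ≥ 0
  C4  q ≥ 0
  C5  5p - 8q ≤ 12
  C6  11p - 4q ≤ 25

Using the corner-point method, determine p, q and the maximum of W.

Feasible corners and W = 11p - 3q:
  (17/11, 0) → W = 17
  (107/33, 8/3) → W = 83/3
  (25/11, 0) → W = 25

At the optimal vertex, -11p + 7q = -17 and 11p - 4q = 25.
Solving simultaneously gives p = 107/33, q = 8/3.

p = 107/33, q = 8/3, maximum W = 83/3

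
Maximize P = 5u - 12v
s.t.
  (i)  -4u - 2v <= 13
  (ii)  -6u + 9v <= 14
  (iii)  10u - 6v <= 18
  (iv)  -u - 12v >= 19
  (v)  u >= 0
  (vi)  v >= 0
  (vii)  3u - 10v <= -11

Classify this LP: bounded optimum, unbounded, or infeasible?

infeasible

The boundaries -6u + 9v = 14 and 10u - 6v = 18 meet at (41/9, 124/27), but that point violates -u - 12v ≥ 19. Every candidate vertex is excluded by some other constraint, so the feasible region is empty.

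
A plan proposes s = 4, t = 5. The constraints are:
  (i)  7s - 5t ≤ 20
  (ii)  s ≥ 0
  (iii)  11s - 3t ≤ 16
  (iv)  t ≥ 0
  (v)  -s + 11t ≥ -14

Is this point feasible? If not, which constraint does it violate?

not feasible — violates (iii)

Constraint (iii): 11s - 3t = 29, which is not ≤ 16. All other constraints are satisfied.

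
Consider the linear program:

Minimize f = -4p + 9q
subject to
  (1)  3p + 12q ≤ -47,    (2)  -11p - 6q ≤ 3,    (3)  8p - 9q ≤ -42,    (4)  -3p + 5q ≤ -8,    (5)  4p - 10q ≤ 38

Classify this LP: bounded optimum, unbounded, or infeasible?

infeasible

The boundaries -3p + 5q = -8 and 4p - 10q = 38 meet at (-11, -41/5), but that point violates -11p - 6q ≤ 3. Every candidate vertex is excluded by some other constraint, so the feasible region is empty.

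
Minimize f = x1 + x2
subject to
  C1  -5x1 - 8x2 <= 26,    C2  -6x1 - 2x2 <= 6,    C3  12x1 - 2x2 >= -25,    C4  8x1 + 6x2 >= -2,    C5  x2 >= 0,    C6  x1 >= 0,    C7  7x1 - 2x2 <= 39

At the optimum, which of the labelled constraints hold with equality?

C5 and C6

Extreme points and f = x1 + x2:
  (0, 25/2) → f = 25/2
  (0, 0) → f = 0
  (39/7, 0) → f = 39/7
The feasible region is unbounded (it extends along (2, 7), (1, 6)), but f strictly increases along every unbounded feasible direction, so there is no improving ray and the minimum is attained at a vertex.

The minimum is at (0, 0). Substituting into each constraint, equality holds for C5 and C6; the remaining constraints have slack.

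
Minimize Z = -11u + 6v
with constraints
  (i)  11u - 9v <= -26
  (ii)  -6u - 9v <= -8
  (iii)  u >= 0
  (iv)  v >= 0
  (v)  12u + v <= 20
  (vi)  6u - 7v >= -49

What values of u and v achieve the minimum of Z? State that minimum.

u = 22/17, v = 76/17, minimum Z = 214/17

Extreme points and Z = -11u + 6v:
  (0, 26/9) → Z = 52/3
  (22/17, 76/17) → Z = 214/17
  (0, 7) → Z = 42
  (91/90, 118/15) → Z = 3247/90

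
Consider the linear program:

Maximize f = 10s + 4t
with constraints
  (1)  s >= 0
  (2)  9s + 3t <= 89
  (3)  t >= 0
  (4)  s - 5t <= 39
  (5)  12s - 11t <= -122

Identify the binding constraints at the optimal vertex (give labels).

Extreme points and f = 10s + 4t:
  (0, 89/3) → f = 356/3
  (0, 122/11) → f = 488/11
  (613/135, 722/45) → f = 14794/135

The maximum is at (0, 89/3). Substituting into each constraint, equality holds for (1) and (2); the remaining constraints have slack.

(1) and (2)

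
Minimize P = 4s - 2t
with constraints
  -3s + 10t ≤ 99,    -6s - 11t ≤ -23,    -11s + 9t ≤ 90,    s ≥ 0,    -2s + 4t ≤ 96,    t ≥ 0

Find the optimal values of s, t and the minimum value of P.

s = 0, t = 99/10, minimum P = -99/5

Feasible corners and P = 4s - 2t:
  (0, 99/10) → P = -99/5
  (0, 23/11) → P = -46/11
  (23/6, 0) → P = 46/3
The feasible region is unbounded (it extends along (10, 3), (1, 0)), but P strictly increases along every unbounded feasible direction, so there is no improving ray and the minimum is attained at a vertex.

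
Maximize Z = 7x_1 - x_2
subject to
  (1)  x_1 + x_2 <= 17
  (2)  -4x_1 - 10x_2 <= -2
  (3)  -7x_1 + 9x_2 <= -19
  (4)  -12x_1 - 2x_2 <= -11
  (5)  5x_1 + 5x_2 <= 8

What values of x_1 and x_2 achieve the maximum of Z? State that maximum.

Vertices and Z = 7x_1 - x_2:
  (104/53, -31/53) → Z = 759/53
  (7/3, -11/15) → Z = 256/15
  (167/80, -39/80) → Z = 151/10

The binding constraints are -4x_1 - 10x_2 = -2 and 5x_1 + 5x_2 = 8.
Solving simultaneously gives x_1 = 7/3, x_2 = -11/15.

x_1 = 7/3, x_2 = -11/15, maximum Z = 256/15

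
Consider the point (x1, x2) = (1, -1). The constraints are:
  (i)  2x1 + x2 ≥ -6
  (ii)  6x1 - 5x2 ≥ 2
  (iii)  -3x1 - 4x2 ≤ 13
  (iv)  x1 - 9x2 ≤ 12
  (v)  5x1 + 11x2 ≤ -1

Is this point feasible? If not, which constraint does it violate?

(i): 1 ≥ -6 ✓
(ii): 11 ≥ 2 ✓
(iii): 1 ≤ 13 ✓
(iv): 10 ≤ 12 ✓
(v): -6 ≤ -1 ✓

feasible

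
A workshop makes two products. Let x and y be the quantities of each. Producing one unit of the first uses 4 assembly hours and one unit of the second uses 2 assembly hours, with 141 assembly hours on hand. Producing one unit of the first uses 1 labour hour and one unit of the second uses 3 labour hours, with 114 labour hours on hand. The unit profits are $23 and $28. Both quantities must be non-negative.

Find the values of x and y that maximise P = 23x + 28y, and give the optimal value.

Vertices and P = 23x + 28y:
  (0, 0) → P = 0
  (0, 38) → P = 1064
  (141/4, 0) → P = 3243/4
  (39/2, 63/2) → P = 2661/2

x = 39/2, y = 63/2, maximum P = 2661/2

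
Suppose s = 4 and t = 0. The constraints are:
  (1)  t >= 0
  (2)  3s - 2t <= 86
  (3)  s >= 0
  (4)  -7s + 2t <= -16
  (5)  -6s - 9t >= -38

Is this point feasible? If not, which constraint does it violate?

(1): 0 ≥ 0 ✓
(2): 12 ≤ 86 ✓
(3): 4 ≥ 0 ✓
(4): -28 ≤ -16 ✓
(5): -24 ≥ -38 ✓

feasible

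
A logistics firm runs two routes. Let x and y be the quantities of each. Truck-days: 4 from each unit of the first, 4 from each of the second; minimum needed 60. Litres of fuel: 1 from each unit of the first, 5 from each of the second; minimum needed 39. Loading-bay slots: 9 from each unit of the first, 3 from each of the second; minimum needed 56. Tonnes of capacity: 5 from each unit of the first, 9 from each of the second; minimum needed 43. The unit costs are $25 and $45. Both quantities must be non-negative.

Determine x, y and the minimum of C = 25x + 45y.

Corner points and C = 25x + 45y:
  (0, 56/3) → C = 840
  (39, 0) → C = 975
  (9, 6) → C = 495
  (11/6, 79/6) → C = 1915/3
The feasible region is unbounded (it extends along (0, 1), (1, 0)), but C strictly increases along every unbounded feasible direction, so there is no improving ray and the minimum is attained at a vertex.

The optimum lies where 4x + 4y = 60 and x + 5y = 39.
Solving simultaneously gives x = 9, y = 6.

x = 9, y = 6, minimum C = 495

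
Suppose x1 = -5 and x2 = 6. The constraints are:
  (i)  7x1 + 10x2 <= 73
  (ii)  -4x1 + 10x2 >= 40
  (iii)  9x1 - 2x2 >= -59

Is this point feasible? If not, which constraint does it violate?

feasible

(i): 25 ≤ 73 ✓
(ii): 80 ≥ 40 ✓
(iii): -57 ≥ -59 ✓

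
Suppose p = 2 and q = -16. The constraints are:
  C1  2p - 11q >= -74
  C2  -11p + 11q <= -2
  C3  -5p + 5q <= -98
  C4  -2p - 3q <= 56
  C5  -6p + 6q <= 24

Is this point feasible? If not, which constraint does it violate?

not feasible — violates C3

Constraint C3: -5p + 5q = -90, which is not ≤ -98. All other constraints are satisfied.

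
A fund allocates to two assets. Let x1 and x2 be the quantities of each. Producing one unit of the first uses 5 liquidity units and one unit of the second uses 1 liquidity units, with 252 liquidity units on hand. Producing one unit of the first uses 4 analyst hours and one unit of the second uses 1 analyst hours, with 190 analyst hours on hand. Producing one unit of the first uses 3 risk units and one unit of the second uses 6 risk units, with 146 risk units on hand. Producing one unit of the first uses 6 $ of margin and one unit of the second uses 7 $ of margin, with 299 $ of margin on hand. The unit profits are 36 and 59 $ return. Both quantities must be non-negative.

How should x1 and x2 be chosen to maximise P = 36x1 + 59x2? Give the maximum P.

Extreme points and P = 36x1 + 59x2:
  (0, 0) → P = 0
  (0, 73/3) → P = 4307/3
  (95/2, 0) → P = 1710
  (142/3, 2/3) → P = 5230/3

The optimum lies where 4x1 + x2 = 190 and 3x1 + 6x2 = 146.
Solving simultaneously gives x1 = 142/3, x2 = 2/3.

x1 = 142/3, x2 = 2/3, maximum P = 5230/3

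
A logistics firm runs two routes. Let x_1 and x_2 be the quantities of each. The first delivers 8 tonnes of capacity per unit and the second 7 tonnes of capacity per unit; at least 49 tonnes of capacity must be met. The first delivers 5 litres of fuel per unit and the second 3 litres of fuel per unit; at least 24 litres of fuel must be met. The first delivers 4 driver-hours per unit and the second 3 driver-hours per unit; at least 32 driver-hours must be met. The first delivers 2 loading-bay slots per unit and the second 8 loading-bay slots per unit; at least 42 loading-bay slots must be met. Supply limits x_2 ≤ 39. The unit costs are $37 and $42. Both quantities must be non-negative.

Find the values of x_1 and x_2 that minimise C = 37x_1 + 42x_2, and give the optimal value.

Feasible corners and C = 37x_1 + 42x_2:
  (0, 32/3) → C = 448
  (0, 39) → C = 1638
  (21, 0) → C = 777
  (5, 4) → C = 353
The feasible region is unbounded (it extends along (1, 0)), but C strictly increases along every unbounded feasible direction, so there is no improving ray and the minimum is attained at a vertex.

The binding constraints are 4x_1 + 3x_2 = 32 and 2x_1 + 8x_2 = 42.
Solving simultaneously gives x_1 = 5, x_2 = 4.

x_1 = 5, x_2 = 4, minimum C = 353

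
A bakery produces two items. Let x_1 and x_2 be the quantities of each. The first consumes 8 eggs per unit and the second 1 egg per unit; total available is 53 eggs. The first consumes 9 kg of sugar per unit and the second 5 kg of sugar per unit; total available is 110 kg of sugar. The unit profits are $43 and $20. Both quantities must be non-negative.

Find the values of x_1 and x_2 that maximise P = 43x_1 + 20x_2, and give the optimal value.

Extreme points and P = 43x_1 + 20x_2:
  (0, 0) → P = 0
  (0, 22) → P = 440
  (53/8, 0) → P = 2279/8
  (5, 13) → P = 475

The binding constraints are 8x_1 + x_2 = 53 and 9x_1 + 5x_2 = 110.
Solving simultaneously gives x_1 = 5, x_2 = 13.

x_1 = 5, x_2 = 13, maximum P = 475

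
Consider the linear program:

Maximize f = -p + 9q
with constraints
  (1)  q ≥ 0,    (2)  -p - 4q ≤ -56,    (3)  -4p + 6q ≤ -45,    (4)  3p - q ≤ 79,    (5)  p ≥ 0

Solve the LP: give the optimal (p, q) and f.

p = 429/14, q = 181/14, maximum f = 600/7

Corner points and f = -p + 9q:
  (258/11, 179/22) → f = 1095/22
  (372/13, 89/13) → f = 33
  (429/14, 181/14) → f = 600/7

At the optimal vertex, -4p + 6q = -45 and 3p - q = 79.
Solving simultaneously gives p = 429/14, q = 181/14.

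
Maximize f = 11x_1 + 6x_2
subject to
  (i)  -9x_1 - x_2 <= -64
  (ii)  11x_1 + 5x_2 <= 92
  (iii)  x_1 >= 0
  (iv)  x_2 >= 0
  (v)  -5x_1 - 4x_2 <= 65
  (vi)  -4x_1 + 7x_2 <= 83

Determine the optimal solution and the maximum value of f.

Vertices and f = 11x_1 + 6x_2:
  (114/17, 62/17) → f = 1626/17
  (64/9, 0) → f = 704/9
  (92/11, 0) → f = 92

x_1 = 114/17, x_2 = 62/17, maximum f = 1626/17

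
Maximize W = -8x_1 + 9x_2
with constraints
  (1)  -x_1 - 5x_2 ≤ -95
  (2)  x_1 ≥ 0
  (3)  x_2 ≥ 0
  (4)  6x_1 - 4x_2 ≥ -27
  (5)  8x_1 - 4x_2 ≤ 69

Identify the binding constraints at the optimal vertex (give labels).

(4) and (5)

Vertices and W = -8x_1 + 9x_2:
  (245/34, 597/34) → W = 3413/34
  (725/44, 691/44) → W = 419/44
  (48, 315/4) → W = 1299/4

The maximum is at (48, 315/4). Substituting into each constraint, equality holds for (4) and (5); the remaining constraints have slack.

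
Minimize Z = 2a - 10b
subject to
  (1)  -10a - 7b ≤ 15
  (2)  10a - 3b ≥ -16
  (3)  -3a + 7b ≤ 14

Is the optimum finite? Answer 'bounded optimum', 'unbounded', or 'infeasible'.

From the feasible point (-157/100, 1/10), moving in the direction (7, 3) keeps every constraint satisfied while Z decreases without bound.

unbounded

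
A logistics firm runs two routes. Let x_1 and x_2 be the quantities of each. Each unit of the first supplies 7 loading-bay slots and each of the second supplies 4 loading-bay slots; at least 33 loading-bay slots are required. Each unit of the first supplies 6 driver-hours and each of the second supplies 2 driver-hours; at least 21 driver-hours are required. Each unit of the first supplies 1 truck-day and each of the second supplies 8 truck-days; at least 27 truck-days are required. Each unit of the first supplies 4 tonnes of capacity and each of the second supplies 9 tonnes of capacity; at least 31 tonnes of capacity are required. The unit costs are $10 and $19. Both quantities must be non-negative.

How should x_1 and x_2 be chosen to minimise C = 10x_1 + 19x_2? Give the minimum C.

x_1 = 3, x_2 = 3, minimum C = 87

Corner points and C = 10x_1 + 19x_2:
  (0, 21/2) → C = 399/2
  (27, 0) → C = 270
  (9/5, 51/10) → C = 1149/10
  (3, 3) → C = 87
The feasible region is unbounded (it extends along (0, 1), (1, 0)), but C strictly increases along every unbounded feasible direction, so there is no improving ray and the minimum is attained at a vertex.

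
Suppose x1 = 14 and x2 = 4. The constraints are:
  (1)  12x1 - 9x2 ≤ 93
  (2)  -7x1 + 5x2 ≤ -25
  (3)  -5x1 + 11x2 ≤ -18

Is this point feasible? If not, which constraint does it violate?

not feasible — violates (1)

Constraint (1): 12x1 - 9x2 = 132, which is not ≤ 93. All other constraints are satisfied.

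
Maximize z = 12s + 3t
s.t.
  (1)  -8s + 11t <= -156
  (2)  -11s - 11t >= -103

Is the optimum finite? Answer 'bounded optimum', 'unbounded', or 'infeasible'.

From the feasible point (259/19, -892/209), moving in the direction (11, -11) keeps every constraint satisfied while z increases without bound.

unbounded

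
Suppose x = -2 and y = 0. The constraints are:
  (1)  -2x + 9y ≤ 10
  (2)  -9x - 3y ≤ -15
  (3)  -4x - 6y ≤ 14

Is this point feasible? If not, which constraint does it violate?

not feasible — violates (2)

Constraint (2): -9x - 3y = 18, which is not ≤ -15. All other constraints are satisfied.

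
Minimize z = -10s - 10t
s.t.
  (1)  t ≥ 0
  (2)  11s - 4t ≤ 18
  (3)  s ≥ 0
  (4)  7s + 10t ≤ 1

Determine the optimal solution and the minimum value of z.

s = 1/7, t = 0, minimum z = -10/7

Vertices and z = -10s - 10t:
  (0, 0) → z = 0
  (1/7, 0) → z = -10/7
  (0, 1/10) → z = -1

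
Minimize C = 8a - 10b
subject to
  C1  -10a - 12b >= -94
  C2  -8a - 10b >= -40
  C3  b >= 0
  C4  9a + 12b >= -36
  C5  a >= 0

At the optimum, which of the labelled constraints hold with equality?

Feasible corners and C = 8a - 10b:
  (5, 0) → C = 40
  (0, 4) → C = -40
  (0, 0) → C = 0

The minimum is at (0, 4). Substituting into each constraint, equality holds for C2 and C5; the remaining constraints have slack.

C2 and C5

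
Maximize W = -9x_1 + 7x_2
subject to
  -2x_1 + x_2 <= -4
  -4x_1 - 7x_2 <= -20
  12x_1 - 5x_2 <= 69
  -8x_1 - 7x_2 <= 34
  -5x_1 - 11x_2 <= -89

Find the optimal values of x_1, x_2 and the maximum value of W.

Extreme points and W = -9x_1 + 7x_2:
  (49/2, 45) → W = 189/2
  (133/27, 158/27) → W = -91/27
  (1204/157, 723/157) → W = -5775/157

At the optimal vertex, -2x_1 + x_2 = -4 and 12x_1 - 5x_2 = 69.
Solving simultaneously gives x_1 = 49/2, x_2 = 45.

x_1 = 49/2, x_2 = 45, maximum W = 189/2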